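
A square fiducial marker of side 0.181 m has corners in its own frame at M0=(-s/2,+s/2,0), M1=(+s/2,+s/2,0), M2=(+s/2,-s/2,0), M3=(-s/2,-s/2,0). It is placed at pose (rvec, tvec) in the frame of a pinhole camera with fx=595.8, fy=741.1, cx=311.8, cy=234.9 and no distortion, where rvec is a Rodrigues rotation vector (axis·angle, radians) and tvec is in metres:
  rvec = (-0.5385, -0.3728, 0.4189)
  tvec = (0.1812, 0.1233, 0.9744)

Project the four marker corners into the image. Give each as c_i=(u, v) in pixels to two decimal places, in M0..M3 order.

Intrinsics K: fx=595.8, fy=741.1, cx=311.8, cy=234.9
Marker side s = 0.181 m; corners in marker frame (Z=0):
  M0 = (-0.0905, +0.0905, 0)
  M1 = (+0.0905, +0.0905, 0)
  M2 = (+0.0905, -0.0905, 0)
  M3 = (-0.0905, -0.0905, 0)
rvec = (-0.5385, -0.3728, 0.4189), |rvec| = θ = 0.77746 rad = 44.545°
Rodrigues: sinθ=0.70147, 1−cosθ=0.28730; R = I + sinθ·[k]× + (1−cosθ)·[k]×²:
    [+0.85053 -0.28254 -0.44358]
    [+0.47338 +0.77876 +0.41164]
    [+0.22914 -0.56010 +0.79611]
t = (0.1812, 0.1233, 0.9744) m
M0: Pc = R·M0+t = (+0.07866, +0.15094, +0.90297); u = 595.8·(+0.07866)/0.90297 + 311.8 = 363.6996, v = 741.1·(+0.15094)/0.90297 + 234.9 = 358.7789
M1: Pc = R·M1+t = (+0.23260, +0.23662, +0.94445); u = 595.8·(+0.23260)/0.94445 + 311.8 = 458.5367, v = 741.1·(+0.23662)/0.94445 + 234.9 = 420.5723
M2: Pc = R·M2+t = (+0.28374, +0.09566, +1.04583); u = 595.8·(+0.28374)/1.04583 + 311.8 = 473.4463, v = 741.1·(+0.09566)/1.04583 + 234.9 = 302.6894
M3: Pc = R·M3+t = (+0.12980, +0.00998, +1.00435); u = 595.8·(+0.12980)/1.00435 + 311.8 = 388.7976, v = 741.1·(+0.00998)/1.00435 + 234.9 = 242.2653

c0=(363.70, 358.78) c1=(458.54, 420.57) c2=(473.45, 302.69) c3=(388.80, 242.27)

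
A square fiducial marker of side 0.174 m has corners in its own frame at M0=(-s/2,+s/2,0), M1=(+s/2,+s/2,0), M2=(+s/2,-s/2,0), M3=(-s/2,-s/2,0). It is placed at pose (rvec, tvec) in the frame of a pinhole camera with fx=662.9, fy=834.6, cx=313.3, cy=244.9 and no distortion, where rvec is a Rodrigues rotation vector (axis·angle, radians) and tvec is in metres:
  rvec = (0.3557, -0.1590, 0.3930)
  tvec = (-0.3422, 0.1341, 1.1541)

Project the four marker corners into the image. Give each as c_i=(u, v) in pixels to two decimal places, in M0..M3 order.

c0=(52.85, 373.57) c1=(148.84, 411.32) c2=(181.49, 309.76) c3=(82.00, 266.69)

Intrinsics K: fx=662.9, fy=834.6, cx=313.3, cy=244.9
Marker side s = 0.174 m; corners in marker frame (Z=0):
  M0 = (-0.0870, +0.0870, 0)
  M1 = (+0.0870, +0.0870, 0)
  M2 = (+0.0870, -0.0870, 0)
  M3 = (-0.0870, -0.0870, 0)
rvec = (0.3557, -0.1590, 0.3930), |rvec| = θ = 0.55340 rad = 31.708°
Rodrigues: sinθ=0.52558, 1−cosθ=0.14926; R = I + sinθ·[k]× + (1−cosθ)·[k]×²:
    [+0.91241 -0.40081 -0.08288]
    [+0.34568 +0.86306 -0.36827]
    [+0.21914 +0.30737 +0.92602]
t = (-0.3422, 0.1341, 1.1541) m
M0: Pc = R·M0+t = (-0.45645, +0.17911, +1.16178); u = 662.9·(-0.45645)/1.16178 + 313.3 = 52.8535, v = 834.6·(+0.17911)/1.16178 + 244.9 = 373.5711
M1: Pc = R·M1+t = (-0.29769, +0.23926, +1.19991); u = 662.9·(-0.29769)/1.19991 + 313.3 = 148.8375, v = 834.6·(+0.23926)/1.19991 + 244.9 = 411.3190
M2: Pc = R·M2+t = (-0.22795, +0.08909, +1.14642); u = 662.9·(-0.22795)/1.14642 + 313.3 = 181.4916, v = 834.6·(+0.08909)/1.14642 + 244.9 = 309.7562
M3: Pc = R·M3+t = (-0.38671, +0.02894, +1.10829); u = 662.9·(-0.38671)/1.10829 + 313.3 = 81.9992, v = 834.6·(+0.02894)/1.10829 + 244.9 = 266.6926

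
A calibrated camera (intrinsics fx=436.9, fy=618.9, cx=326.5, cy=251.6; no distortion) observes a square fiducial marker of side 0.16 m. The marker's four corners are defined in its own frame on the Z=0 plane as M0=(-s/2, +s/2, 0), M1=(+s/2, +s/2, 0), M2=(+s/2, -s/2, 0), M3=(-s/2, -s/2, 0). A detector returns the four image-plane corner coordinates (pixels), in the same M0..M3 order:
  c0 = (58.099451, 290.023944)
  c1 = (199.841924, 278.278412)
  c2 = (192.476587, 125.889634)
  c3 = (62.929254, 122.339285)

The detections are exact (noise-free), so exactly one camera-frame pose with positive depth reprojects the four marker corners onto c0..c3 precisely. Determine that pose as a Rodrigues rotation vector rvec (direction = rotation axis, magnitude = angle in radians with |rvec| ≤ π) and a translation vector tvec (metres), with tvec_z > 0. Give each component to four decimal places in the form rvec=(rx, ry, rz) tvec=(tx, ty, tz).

Intrinsics K: fx=436.9, fy=618.9, cx=326.5, cy=251.6
Marker side s = 0.16 m; corners in marker frame (Z=0):
  M0 = (-0.0800, +0.0800, 0)
  M1 = (+0.0800, +0.0800, 0)
  M2 = (+0.0800, -0.0800, 0)
  M3 = (-0.0800, -0.0800, 0)
Detected image corners:
  c0 = (58.099451, 290.023944) px
  c1 = (199.841924, 278.278412) px
  c2 = (192.476587, 125.889634) px
  c3 = (62.929254, 122.339285) px
Planar DLT: solve 8×8 A·h = b for H (H[2,2]=1):
  H  [+920.84967 -63.11178 +131.47036]
  H  [+95.53468 +882.18543 +200.40540]
  H  [+0.58283 -0.56735 +1.00000]
B = K⁻¹H; ‖b₁‖=1.772722, ‖b₂‖=1.772722; λ = 2/(‖b₁‖+‖b₂‖) = 0.564104, sign → tz>0 ⇒ λ=+0.564104
r₁ = λ·B[:,0] = (+0.94326,-0.04658,+0.32878); r₂ = λ·B[:,1] = (+0.15769,+0.93419,-0.32005)
r₃ = r₁×r₂ = (-0.29223,+0.35373,+0.88852); SVD([r₁ r₂ r₃]) → R = UVᵀ:
  R  [+0.94326 +0.15769 -0.29223]
  R  [-0.04658 +0.93419 +0.35373]
  R  [+0.32878 -0.32005 +0.88852]
t = (-0.25181, -0.04666, +0.56410) m
tr R = 2.765969; θ = arccos((tr R − 1)/2) = 0.488613 rad = 27.995°
axis k = ((R−Rᵀ)₃₂, (R−Rᵀ)₁₃, (R−Rᵀ)₂₁) / (2 sinθ) = (-0.717696, -0.661490, -0.217583)
rvec = θ·k = (-0.350676, -0.323213, -0.106314)

rvec=(-0.3507, -0.3232, -0.1063) tvec=(-0.2518, -0.0467, 0.5641)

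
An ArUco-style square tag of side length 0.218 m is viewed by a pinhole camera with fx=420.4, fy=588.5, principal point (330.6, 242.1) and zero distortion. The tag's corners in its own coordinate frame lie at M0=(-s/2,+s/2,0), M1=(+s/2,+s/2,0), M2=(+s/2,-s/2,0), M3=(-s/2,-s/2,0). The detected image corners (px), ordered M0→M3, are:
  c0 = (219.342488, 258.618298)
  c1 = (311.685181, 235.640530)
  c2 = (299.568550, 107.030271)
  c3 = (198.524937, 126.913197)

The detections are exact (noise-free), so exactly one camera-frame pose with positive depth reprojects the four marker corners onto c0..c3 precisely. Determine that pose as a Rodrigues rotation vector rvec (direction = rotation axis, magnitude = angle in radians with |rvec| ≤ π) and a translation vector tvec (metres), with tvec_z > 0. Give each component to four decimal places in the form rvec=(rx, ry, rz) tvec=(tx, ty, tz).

rvec=(0.3612, -0.1954, -0.1455) tvec=(-0.1627, -0.0928, 0.9489)

Intrinsics K: fx=420.4, fy=588.5, cx=330.6, cy=242.1
Marker side s = 0.218 m; corners in marker frame (Z=0):
  M0 = (-0.1090, +0.1090, 0)
  M1 = (+0.1090, +0.1090, 0)
  M2 = (+0.1090, -0.1090, 0)
  M3 = (-0.1090, -0.1090, 0)
Detected image corners:
  c0 = (219.342488, 258.618298) px
  c1 = (311.685181, 235.640530) px
  c2 = (299.568550, 107.030271) px
  c3 = (198.524937, 126.913197) px
Planar DLT: solve 8×8 A·h = b for H (H[2,2]=1):
  H  [+487.01770 +173.81600 +258.53190]
  H  [-67.25082 +666.72717 +184.56947]
  H  [+0.17221 +0.38345 +1.00000]
B = K⁻¹H; ‖b₁‖=1.053820, ‖b₂‖=1.053820; λ = 2/(‖b₁‖+‖b₂‖) = 0.948929, sign → tz>0 ⇒ λ=+0.948929
r₁ = λ·B[:,0] = (+0.97079,-0.17566,+0.16341); r₂ = λ·B[:,1] = (+0.10620,+0.92538,+0.36386)
r₃ = r₁×r₂ = (-0.21513,-0.33588,+0.91701); SVD([r₁ r₂ r₃]) → R = UVᵀ:
  R  [+0.97079 +0.10620 -0.21513]
  R  [-0.17566 +0.92538 -0.33588]
  R  [+0.16341 +0.36386 +0.91701]
t = (-0.16267, -0.09277, +0.94893) m
tr R = 2.813177; θ = arccos((tr R − 1)/2) = 0.435668 rad = 24.962°
axis k = ((R−Rᵀ)₃₂, (R−Rᵀ)₁₃, (R−Rᵀ)₂₁) / (2 sinθ) = (+0.829054, -0.448498, -0.333946)
rvec = θ·k = (+0.361192, -0.195396, -0.145490)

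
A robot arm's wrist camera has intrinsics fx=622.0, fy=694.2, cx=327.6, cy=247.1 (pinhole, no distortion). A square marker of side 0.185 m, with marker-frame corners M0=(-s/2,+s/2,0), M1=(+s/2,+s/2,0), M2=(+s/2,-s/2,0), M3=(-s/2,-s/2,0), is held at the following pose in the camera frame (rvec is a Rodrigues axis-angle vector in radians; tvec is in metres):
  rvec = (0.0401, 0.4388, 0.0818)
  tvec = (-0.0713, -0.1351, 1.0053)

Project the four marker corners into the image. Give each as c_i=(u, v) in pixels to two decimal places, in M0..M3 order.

Intrinsics K: fx=622.0, fy=694.2, cx=327.6, cy=247.1
Marker side s = 0.185 m; corners in marker frame (Z=0):
  M0 = (-0.0925, +0.0925, 0)
  M1 = (+0.0925, +0.0925, 0)
  M2 = (+0.0925, -0.0925, 0)
  M3 = (-0.0925, -0.0925, 0)
rvec = (0.0401, 0.4388, 0.0818), |rvec| = θ = 0.44816 rad = 25.678°
Rodrigues: sinθ=0.43331, 1−cosθ=0.09875; R = I + sinθ·[k]× + (1−cosθ)·[k]×²:
    [+0.90204 -0.07044 +0.42587]
    [+0.08774 +0.99592 -0.02112]
    [-0.42265 +0.05642 +0.90454]
t = (-0.0713, -0.1351, 1.0053) m
M0: Pc = R·M0+t = (-0.16125, -0.05109, +1.04961); u = 622.0·(-0.16125)/1.04961 + 327.6 = 232.0410, v = 694.2·(-0.05109)/1.04961 + 247.1 = 213.3075
M1: Pc = R·M1+t = (+0.00562, -0.03486, +0.97142); u = 622.0·(+0.00562)/0.97142 + 327.6 = 331.2004, v = 694.2·(-0.03486)/0.97142 + 247.1 = 222.1873
M2: Pc = R·M2+t = (+0.01865, -0.21911, +0.96099); u = 622.0·(+0.01865)/0.96099 + 327.6 = 339.6738, v = 694.2·(-0.21911)/0.96099 + 247.1 = 88.8212
M3: Pc = R·M3+t = (-0.14822, -0.23534, +1.03918); u = 622.0·(-0.14822)/1.03918 + 327.6 = 238.8809, v = 694.2·(-0.23534)/1.03918 + 247.1 = 89.8869

c0=(232.04, 213.31) c1=(331.20, 222.19) c2=(339.67, 88.82) c3=(238.88, 89.89)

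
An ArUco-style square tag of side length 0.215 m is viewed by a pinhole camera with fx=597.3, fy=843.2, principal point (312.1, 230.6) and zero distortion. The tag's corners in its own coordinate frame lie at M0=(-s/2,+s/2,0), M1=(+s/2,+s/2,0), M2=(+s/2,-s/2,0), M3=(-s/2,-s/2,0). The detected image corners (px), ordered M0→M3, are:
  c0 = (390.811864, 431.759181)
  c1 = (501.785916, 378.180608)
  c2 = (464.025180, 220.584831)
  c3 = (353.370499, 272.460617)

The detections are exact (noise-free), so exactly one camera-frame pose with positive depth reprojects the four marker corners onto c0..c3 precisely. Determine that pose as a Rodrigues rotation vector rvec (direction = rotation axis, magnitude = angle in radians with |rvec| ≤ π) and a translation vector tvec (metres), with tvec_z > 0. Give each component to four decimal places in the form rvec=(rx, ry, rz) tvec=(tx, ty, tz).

Intrinsics K: fx=597.3, fy=843.2, cx=312.1, cy=230.6
Marker side s = 0.215 m; corners in marker frame (Z=0):
  M0 = (-0.1075, +0.1075, 0)
  M1 = (+0.1075, +0.1075, 0)
  M2 = (+0.1075, -0.1075, 0)
  M3 = (-0.1075, -0.1075, 0)
Detected image corners:
  c0 = (390.811864, 431.759181) px
  c1 = (501.785916, 378.180608) px
  c2 = (464.025180, 220.584831) px
  c3 = (353.370499, 272.460617) px
Planar DLT: solve 8×8 A·h = b for H (H[2,2]=1):
  H  [+532.90035 +163.22776 +427.68686]
  H  [-231.90639 +728.05832 +325.39801]
  H  [+0.04091 -0.02728 +1.00000]
B = K⁻¹H; ‖b₁‖=0.917552, ‖b₂‖=0.917552; λ = 2/(‖b₁‖+‖b₂‖) = 1.089857, sign → tz>0 ⇒ λ=+1.089857
r₁ = λ·B[:,0] = (+0.94906,-0.31194,+0.04458); r₂ = λ·B[:,1] = (+0.31337,+0.94917,-0.02974)
r₃ = r₁×r₂ = (-0.03304,+0.04219,+0.99856); SVD([r₁ r₂ r₃]) → R = UVᵀ:
  R  [+0.94906 +0.31337 -0.03304]
  R  [-0.31194 +0.94917 +0.04219]
  R  [+0.04458 -0.02974 +0.99856]
t = (+0.21090, +0.12253, +1.08986) m
tr R = 2.896785; θ = arccos((tr R − 1)/2) = 0.322669 rad = 18.488°
axis k = ((R−Rᵀ)₃₂, (R−Rᵀ)₁₃, (R−Rᵀ)₂₁) / (2 sinθ) = (-0.113416, -0.122390, -0.985981)
rvec = θ·k = (-0.036596, -0.039491, -0.318145)

rvec=(-0.0366, -0.0395, -0.3181) tvec=(0.2109, 0.1225, 1.0899)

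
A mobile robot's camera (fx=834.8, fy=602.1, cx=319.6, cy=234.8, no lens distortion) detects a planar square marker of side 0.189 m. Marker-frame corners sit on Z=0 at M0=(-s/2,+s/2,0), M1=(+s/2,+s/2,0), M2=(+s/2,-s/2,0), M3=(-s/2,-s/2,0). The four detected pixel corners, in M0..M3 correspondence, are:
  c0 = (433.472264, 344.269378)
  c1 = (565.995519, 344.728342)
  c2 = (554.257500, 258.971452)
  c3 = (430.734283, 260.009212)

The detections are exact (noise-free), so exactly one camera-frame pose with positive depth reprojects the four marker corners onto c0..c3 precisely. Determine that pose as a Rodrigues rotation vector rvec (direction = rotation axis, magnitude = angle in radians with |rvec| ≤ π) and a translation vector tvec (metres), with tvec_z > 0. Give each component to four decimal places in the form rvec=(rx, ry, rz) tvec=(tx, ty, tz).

Intrinsics K: fx=834.8, fy=602.1, cx=319.6, cy=234.8
Marker side s = 0.189 m; corners in marker frame (Z=0):
  M0 = (-0.0945, +0.0945, 0)
  M1 = (+0.0945, +0.0945, 0)
  M2 = (+0.0945, -0.0945, 0)
  M3 = (-0.0945, -0.0945, 0)
Detected image corners:
  c0 = (433.472264, 344.269378) px
  c1 = (565.995519, 344.728342) px
  c2 = (554.257500, 258.971452) px
  c3 = (430.734283, 260.009212) px
Planar DLT: solve 8×8 A·h = b for H (H[2,2]=1):
  H  [+629.71074 -143.80200 +495.41844]
  H  [-30.17834 +339.02784 +300.52330]
  H  [-0.09441 -0.36662 +1.00000]
B = K⁻¹H; ‖b₁‖=0.796197, ‖b₂‖=0.796197; λ = 2/(‖b₁‖+‖b₂‖) = 1.255971, sign → tz>0 ⇒ λ=+1.255971
r₁ = λ·B[:,0] = (+0.99280,-0.01671,-0.11857); r₂ = λ·B[:,1] = (-0.04007,+0.88677,-0.46046)
r₃ = r₁×r₂ = (+0.11284,+0.46190,+0.87972); SVD([r₁ r₂ r₃]) → R = UVᵀ:
  R  [+0.99280 -0.04007 +0.11284]
  R  [-0.01671 +0.88677 +0.46190]
  R  [-0.11857 -0.46046 +0.87972]
t = (+0.26452, +0.13710, +1.25597) m
tr R = 2.759302; θ = arccos((tr R − 1)/2) = 0.495669 rad = 28.400°
axis k = ((R−Rᵀ)₃₂, (R−Rᵀ)₁₃, (R−Rᵀ)₂₁) / (2 sinθ) = (-0.969647, +0.243274, +0.024550)
rvec = θ·k = (-0.480624, +0.120583, +0.012169)

rvec=(-0.4806, 0.1206, 0.0122) tvec=(0.2645, 0.1371, 1.2560)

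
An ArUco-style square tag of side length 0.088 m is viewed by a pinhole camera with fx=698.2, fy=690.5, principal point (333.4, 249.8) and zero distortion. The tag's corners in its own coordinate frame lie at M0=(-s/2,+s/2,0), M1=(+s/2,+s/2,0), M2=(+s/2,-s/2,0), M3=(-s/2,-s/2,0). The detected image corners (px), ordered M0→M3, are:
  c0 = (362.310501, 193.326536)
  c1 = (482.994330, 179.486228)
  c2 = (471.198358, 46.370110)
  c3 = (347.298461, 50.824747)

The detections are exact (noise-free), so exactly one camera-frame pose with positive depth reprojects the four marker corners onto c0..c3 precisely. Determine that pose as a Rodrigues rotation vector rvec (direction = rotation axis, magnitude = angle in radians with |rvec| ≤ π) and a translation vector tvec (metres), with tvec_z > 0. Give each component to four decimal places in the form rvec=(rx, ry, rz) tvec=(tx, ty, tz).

Intrinsics K: fx=698.2, fy=690.5, cx=333.4, cy=249.8
Marker side s = 0.088 m; corners in marker frame (Z=0):
  M0 = (-0.0440, +0.0440, 0)
  M1 = (+0.0440, +0.0440, 0)
  M2 = (+0.0440, -0.0440, 0)
  M3 = (-0.0440, -0.0440, 0)
Detected image corners:
  c0 = (362.310501, 193.326536) px
  c1 = (482.994330, 179.486228) px
  c2 = (471.198358, 46.370110) px
  c3 = (347.298461, 50.824747) px
Planar DLT: solve 8×8 A·h = b for H (H[2,2]=1):
  H  [+1717.29484 +240.06159 +418.13323]
  H  [-11.85094 +1589.12738 +117.98748]
  H  [+0.78804 +0.21247 +1.00000]
B = K⁻¹H; ‖b₁‖=2.247780, ‖b₂‖=2.247780; λ = 2/(‖b₁‖+‖b₂‖) = 0.444883, sign → tz>0 ⇒ λ=+0.444883
r₁ = λ·B[:,0] = (+0.92683,-0.13447,+0.35059); r₂ = λ·B[:,1] = (+0.10783,+0.98967,+0.09452)
r₃ = r₁×r₂ = (-0.35967,-0.04981,+0.93175); SVD([r₁ r₂ r₃]) → R = UVᵀ:
  R  [+0.92683 +0.10783 -0.35967]
  R  [-0.13447 +0.98967 -0.04981]
  R  [+0.35059 +0.09452 +0.93175]
t = (+0.05399, -0.08493, +0.44488) m
tr R = 2.848241; θ = arccos((tr R − 1)/2) = 0.392069 rad = 22.464°
axis k = ((R−Rᵀ)₃₂, (R−Rᵀ)₁₃, (R−Rᵀ)₂₁) / (2 sinθ) = (+0.188863, -0.929413, -0.317054)
rvec = θ·k = (+0.074047, -0.364394, -0.124307)

rvec=(0.0740, -0.3644, -0.1243) tvec=(0.0540, -0.0849, 0.4449)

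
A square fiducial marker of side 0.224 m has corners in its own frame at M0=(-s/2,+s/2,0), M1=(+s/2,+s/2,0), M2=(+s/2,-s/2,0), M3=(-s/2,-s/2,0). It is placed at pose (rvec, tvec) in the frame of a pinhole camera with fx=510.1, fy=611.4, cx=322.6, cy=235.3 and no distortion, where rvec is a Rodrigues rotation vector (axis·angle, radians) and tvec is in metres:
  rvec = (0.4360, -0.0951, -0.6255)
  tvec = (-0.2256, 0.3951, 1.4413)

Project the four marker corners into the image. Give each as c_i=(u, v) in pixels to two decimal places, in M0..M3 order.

c0=(235.47, 457.05) c1=(297.23, 404.47) c2=(250.59, 344.68) c3=(184.97, 401.24)

Intrinsics K: fx=510.1, fy=611.4, cx=322.6, cy=235.3
Marker side s = 0.224 m; corners in marker frame (Z=0):
  M0 = (-0.1120, +0.1120, 0)
  M1 = (+0.1120, +0.1120, 0)
  M2 = (+0.1120, -0.1120, 0)
  M3 = (-0.1120, -0.1120, 0)
rvec = (0.4360, -0.0951, -0.6255), |rvec| = θ = 0.76837 rad = 44.024°
Rodrigues: sinθ=0.69496, 1−cosθ=0.28095; R = I + sinθ·[k]× + (1−cosθ)·[k]×²:
    [+0.80951 +0.54601 -0.21580]
    [-0.58548 +0.72335 -0.36604]
    [-0.04377 +0.42265 +0.90523]
t = (-0.2256, 0.3951, 1.4413) m
M0: Pc = R·M0+t = (-0.25511, +0.54169, +1.49354); u = 510.1·(-0.25511)/1.49354 + 322.6 = 235.4698, v = 611.4·(+0.54169)/1.49354 + 235.3 = 457.0473
M1: Pc = R·M1+t = (-0.07378, +0.41054, +1.48374); u = 510.1·(-0.07378)/1.48374 + 322.6 = 297.2342, v = 611.4·(+0.41054)/1.48374 + 235.3 = 404.4712
M2: Pc = R·M2+t = (-0.19609, +0.24851, +1.38906); u = 510.1·(-0.19609)/1.38906 + 322.6 = 250.5911, v = 611.4·(+0.24851)/1.38906 + 235.3 = 344.6833
M3: Pc = R·M3+t = (-0.37742, +0.37966, +1.39886); u = 510.1·(-0.37742)/1.39886 + 322.6 = 184.9733, v = 611.4·(+0.37966)/1.39886 + 235.3 = 401.2367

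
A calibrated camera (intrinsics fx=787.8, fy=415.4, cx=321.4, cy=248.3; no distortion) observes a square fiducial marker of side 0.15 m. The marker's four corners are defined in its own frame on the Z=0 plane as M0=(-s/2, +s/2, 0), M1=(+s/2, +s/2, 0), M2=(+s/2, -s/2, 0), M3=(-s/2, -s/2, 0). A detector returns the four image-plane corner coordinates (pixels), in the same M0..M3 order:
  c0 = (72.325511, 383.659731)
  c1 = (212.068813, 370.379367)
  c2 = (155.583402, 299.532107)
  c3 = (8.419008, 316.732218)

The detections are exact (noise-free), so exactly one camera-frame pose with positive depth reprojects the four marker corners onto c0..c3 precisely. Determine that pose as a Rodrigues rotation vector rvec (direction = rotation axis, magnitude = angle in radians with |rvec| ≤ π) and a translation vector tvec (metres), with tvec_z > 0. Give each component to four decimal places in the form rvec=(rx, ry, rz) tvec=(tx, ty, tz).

rvec=(0.3775, 0.1622, -0.2673) tvec=(-0.1970, 0.1704, 0.7400)

Intrinsics K: fx=787.8, fy=415.4, cx=321.4, cy=248.3
Marker side s = 0.15 m; corners in marker frame (Z=0):
  M0 = (-0.0750, +0.0750, 0)
  M1 = (+0.0750, +0.0750, 0)
  M2 = (+0.0750, -0.0750, 0)
  M3 = (-0.0750, -0.0750, 0)
Detected image corners:
  c0 = (72.325511, 383.659731) px
  c1 = (212.068813, 370.379367) px
  c2 = (155.583402, 299.532107) px
  c3 = (8.419008, 316.732218) px
Planar DLT: solve 8×8 A·h = b for H (H[2,2]=1):
  H  [+924.41845 +453.52506 +111.64863]
  H  [-196.14500 +616.98595 +343.92583]
  H  [-0.27730 +0.46124 +1.00000]
B = K⁻¹H; ‖b₁‖=1.351295, ‖b₂‖=1.351295; λ = 2/(‖b₁‖+‖b₂‖) = 0.740031, sign → tz>0 ⇒ λ=+0.740031
r₁ = λ·B[:,0] = (+0.95208,-0.22677,-0.20521); r₂ = λ·B[:,1] = (+0.28677,+0.89513,+0.34133)
r₃ = r₁×r₂ = (+0.10629,-0.38382,+0.91727); SVD([r₁ r₂ r₃]) → R = UVᵀ:
  R  [+0.95208 +0.28677 +0.10629]
  R  [-0.22677 +0.89513 -0.38382]
  R  [-0.20521 +0.34133 +0.91727]
t = (-0.19703, +0.17036, +0.74003) m
tr R = 2.764483; θ = arccos((tr R − 1)/2) = 0.490194 rad = 28.086°
axis k = ((R−Rᵀ)₃₂, (R−Rᵀ)₁₃, (R−Rᵀ)₂₁) / (2 sinθ) = (+0.770132, +0.330816, -0.545397)
rvec = θ·k = (+0.377514, +0.162164, -0.267350)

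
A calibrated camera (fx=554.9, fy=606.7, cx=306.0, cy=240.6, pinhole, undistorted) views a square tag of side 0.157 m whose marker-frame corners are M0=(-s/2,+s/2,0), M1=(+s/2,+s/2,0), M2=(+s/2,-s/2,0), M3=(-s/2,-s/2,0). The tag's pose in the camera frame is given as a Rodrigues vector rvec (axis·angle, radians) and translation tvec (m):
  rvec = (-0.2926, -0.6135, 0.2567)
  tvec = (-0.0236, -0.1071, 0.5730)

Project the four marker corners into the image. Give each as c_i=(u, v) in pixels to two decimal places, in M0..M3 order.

c0=(199.20, 169.15) c1=(331.14, 231.17) c2=(349.25, 94.16) c3=(232.69, 17.91)

Intrinsics K: fx=554.9, fy=606.7, cx=306.0, cy=240.6
Marker side s = 0.157 m; corners in marker frame (Z=0):
  M0 = (-0.0785, +0.0785, 0)
  M1 = (+0.0785, +0.0785, 0)
  M2 = (+0.0785, -0.0785, 0)
  M3 = (-0.0785, -0.0785, 0)
rvec = (-0.2926, -0.6135, 0.2567), |rvec| = θ = 0.72656 rad = 41.629°
Rodrigues: sinθ=0.66430, 1−cosθ=0.25254; R = I + sinθ·[k]× + (1−cosθ)·[k]×²:
    [+0.78842 -0.14883 -0.59686]
    [+0.32058 +0.92752 +0.19219]
    [+0.52500 -0.34287 +0.77899]
t = (-0.0236, -0.1071, 0.5730) m
M0: Pc = R·M0+t = (-0.09717, -0.05946, +0.50487); u = 554.9·(-0.09717)/0.50487 + 306.0 = 199.1971, v = 606.7·(-0.05946)/0.50487 + 240.6 = 169.1534
M1: Pc = R·M1+t = (+0.02661, -0.00912, +0.58730); u = 554.9·(+0.02661)/0.58730 + 306.0 = 331.1402, v = 606.7·(-0.00912)/0.58730 + 240.6 = 231.1743
M2: Pc = R·M2+t = (+0.04997, -0.15474, +0.64113); u = 554.9·(+0.04997)/0.64113 + 306.0 = 349.2528, v = 606.7·(-0.15474)/0.64113 + 240.6 = 94.1647
M3: Pc = R·M3+t = (-0.07381, -0.20508, +0.55870); u = 554.9·(-0.07381)/0.55870 + 306.0 = 232.6944, v = 606.7·(-0.20508)/0.55870 + 240.6 = 17.9065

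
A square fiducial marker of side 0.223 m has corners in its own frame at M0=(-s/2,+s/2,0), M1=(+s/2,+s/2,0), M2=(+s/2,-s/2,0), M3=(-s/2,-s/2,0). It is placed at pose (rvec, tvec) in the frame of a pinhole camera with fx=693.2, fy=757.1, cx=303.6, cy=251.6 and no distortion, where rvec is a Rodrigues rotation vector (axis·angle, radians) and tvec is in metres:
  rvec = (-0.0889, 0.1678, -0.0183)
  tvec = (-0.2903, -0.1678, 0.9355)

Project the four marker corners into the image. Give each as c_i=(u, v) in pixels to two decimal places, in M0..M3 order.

Intrinsics K: fx=693.2, fy=757.1, cx=303.6, cy=251.6
Marker side s = 0.223 m; corners in marker frame (Z=0):
  M0 = (-0.1115, +0.1115, 0)
  M1 = (+0.1115, +0.1115, 0)
  M2 = (+0.1115, -0.1115, 0)
  M3 = (-0.1115, -0.1115, 0)
rvec = (-0.0889, 0.1678, -0.0183), |rvec| = θ = 0.19077 rad = 10.931°
Rodrigues: sinθ=0.18962, 1−cosθ=0.01814; R = I + sinθ·[k]× + (1−cosθ)·[k]×²:
    [+0.98580 +0.01075 +0.16759]
    [-0.02563 +0.99589 +0.08683]
    [-0.16597 -0.08989 +0.98202]
t = (-0.2903, -0.1678, 0.9355) m
M0: Pc = R·M0+t = (-0.39902, -0.05390, +0.94398); u = 693.2·(-0.39902)/0.94398 + 303.6 = 10.5874, v = 757.1·(-0.05390)/0.94398 + 251.6 = 208.3702
M1: Pc = R·M1+t = (-0.17918, -0.05962, +0.90697); u = 693.2·(-0.17918)/0.90697 + 303.6 = 166.6488, v = 757.1·(-0.05962)/0.90697 + 251.6 = 201.8359
M2: Pc = R·M2+t = (-0.18158, -0.28170, +0.92702); u = 693.2·(-0.18158)/0.92702 + 303.6 = 167.8171, v = 757.1·(-0.28170)/0.92702 + 251.6 = 21.5346
M3: Pc = R·M3+t = (-0.40142, -0.27598, +0.96403); u = 693.2·(-0.40142)/0.96403 + 303.6 = 14.9561, v = 757.1·(-0.27598)/0.96403 + 251.6 = 34.8553

c0=(10.59, 208.37) c1=(166.65, 201.84) c2=(167.82, 21.53) c3=(14.96, 34.86)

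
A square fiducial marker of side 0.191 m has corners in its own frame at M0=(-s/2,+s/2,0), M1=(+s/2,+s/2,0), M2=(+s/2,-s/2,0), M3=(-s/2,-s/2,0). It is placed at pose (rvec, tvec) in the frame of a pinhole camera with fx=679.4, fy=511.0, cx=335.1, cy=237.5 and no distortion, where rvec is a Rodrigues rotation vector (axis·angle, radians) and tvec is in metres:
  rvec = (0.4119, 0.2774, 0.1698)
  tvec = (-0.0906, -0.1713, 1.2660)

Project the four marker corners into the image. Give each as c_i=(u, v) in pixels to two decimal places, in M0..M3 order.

c0=(237.21, 196.75) c1=(329.71, 211.93) c2=(340.81, 137.05) c3=(242.02, 123.55)

Intrinsics K: fx=679.4, fy=511.0, cx=335.1, cy=237.5
Marker side s = 0.191 m; corners in marker frame (Z=0):
  M0 = (-0.0955, +0.0955, 0)
  M1 = (+0.0955, +0.0955, 0)
  M2 = (+0.0955, -0.0955, 0)
  M3 = (-0.0955, -0.0955, 0)
rvec = (0.4119, 0.2774, 0.1698), |rvec| = θ = 0.52483 rad = 30.070°
Rodrigues: sinθ=0.50106, 1−cosθ=0.13459; R = I + sinθ·[k]× + (1−cosθ)·[k]×²:
    [+0.94831 -0.10628 +0.29901]
    [+0.21794 +0.90301 -0.37023]
    [-0.23066 +0.41627 +0.87950]
t = (-0.0906, -0.1713, 1.2660) m
M0: Pc = R·M0+t = (-0.19131, -0.10588, +1.32778); u = 679.4·(-0.19131)/1.32778 + 335.1 = 237.2086, v = 511.0·(-0.10588)/1.32778 + 237.5 = 196.7534
M1: Pc = R·M1+t = (-0.01019, -0.06425, +1.28372); u = 679.4·(-0.01019)/1.28372 + 335.1 = 329.7091, v = 511.0·(-0.06425)/1.28372 + 237.5 = 211.9250
M2: Pc = R·M2+t = (+0.01011, -0.23672, +1.20422); u = 679.4·(+0.01011)/1.20422 + 335.1 = 340.8059, v = 511.0·(-0.23672)/1.20422 + 237.5 = 137.0482
M3: Pc = R·M3+t = (-0.17101, -0.27835, +1.24828); u = 679.4·(-0.17101)/1.24828 + 335.1 = 242.0220, v = 511.0·(-0.27835)/1.24828 + 237.5 = 123.5529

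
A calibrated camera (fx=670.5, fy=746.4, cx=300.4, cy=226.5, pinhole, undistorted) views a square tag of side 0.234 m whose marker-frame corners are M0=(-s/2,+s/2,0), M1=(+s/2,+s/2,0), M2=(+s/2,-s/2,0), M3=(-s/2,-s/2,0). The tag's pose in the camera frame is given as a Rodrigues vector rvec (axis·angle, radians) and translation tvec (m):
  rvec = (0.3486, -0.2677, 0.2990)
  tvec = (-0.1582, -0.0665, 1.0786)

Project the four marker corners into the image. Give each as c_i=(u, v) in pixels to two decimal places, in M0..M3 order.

c0=(110.73, 233.72) c1=(248.40, 269.69) c2=(293.13, 127.39) c3=(149.27, 78.86)

Intrinsics K: fx=670.5, fy=746.4, cx=300.4, cy=226.5
Marker side s = 0.234 m; corners in marker frame (Z=0):
  M0 = (-0.1170, +0.1170, 0)
  M1 = (+0.1170, +0.1170, 0)
  M2 = (+0.1170, -0.1170, 0)
  M3 = (-0.1170, -0.1170, 0)
rvec = (0.3486, -0.2677, 0.2990), |rvec| = θ = 0.53159 rad = 30.458°
Rodrigues: sinθ=0.50690, 1−cosθ=0.13800; R = I + sinθ·[k]× + (1−cosθ)·[k]×²:
    [+0.92135 -0.33069 -0.20437]
    [+0.23954 +0.89700 -0.37150]
    [+0.30617 +0.29332 +0.90566]
t = (-0.1582, -0.0665, 1.0786) m
M0: Pc = R·M0+t = (-0.30469, +0.01042, +1.07710); u = 670.5·(-0.30469)/1.07710 + 300.4 = 110.7298, v = 746.4·(+0.01042)/1.07710 + 226.5 = 233.7223
M1: Pc = R·M1+t = (-0.08909, +0.06648, +1.14874); u = 670.5·(-0.08909)/1.14874 + 300.4 = 248.3981, v = 746.4·(+0.06648)/1.14874 + 226.5 = 269.6928
M2: Pc = R·M2+t = (-0.01171, -0.14342, +1.08010); u = 670.5·(-0.01171)/1.08010 + 300.4 = 293.1294, v = 746.4·(-0.14342)/1.08010 + 226.5 = 127.3887
M3: Pc = R·M3+t = (-0.22731, -0.19948, +1.00846); u = 670.5·(-0.22731)/1.00846 + 300.4 = 149.2690, v = 746.4·(-0.19948)/1.00846 + 226.5 = 78.8604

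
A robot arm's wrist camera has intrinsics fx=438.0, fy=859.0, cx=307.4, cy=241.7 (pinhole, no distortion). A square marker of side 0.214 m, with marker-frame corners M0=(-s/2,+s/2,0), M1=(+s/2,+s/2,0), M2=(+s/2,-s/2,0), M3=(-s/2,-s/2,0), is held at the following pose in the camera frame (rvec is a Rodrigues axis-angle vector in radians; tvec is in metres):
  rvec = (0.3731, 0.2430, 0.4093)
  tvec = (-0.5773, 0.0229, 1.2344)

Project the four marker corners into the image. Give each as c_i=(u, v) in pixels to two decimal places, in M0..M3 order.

Intrinsics K: fx=438.0, fy=859.0, cx=307.4, cy=241.7
Marker side s = 0.214 m; corners in marker frame (Z=0):
  M0 = (-0.1070, +0.1070, 0)
  M1 = (+0.1070, +0.1070, 0)
  M2 = (+0.1070, -0.1070, 0)
  M3 = (-0.1070, -0.1070, 0)
rvec = (0.3731, 0.2430, 0.4093), |rvec| = θ = 0.60480 rad = 34.652°
Rodrigues: sinθ=0.56859, 1−cosθ=0.17738; R = I + sinθ·[k]× + (1−cosθ)·[k]×²:
    [+0.89012 -0.34083 +0.30251]
    [+0.42877 +0.85125 -0.30253]
    [-0.15440 +0.39900 +0.90386]
t = (-0.5773, 0.0229, 1.2344) m
M0: Pc = R·M0+t = (-0.70901, +0.06811, +1.29361); u = 438.0·(-0.70901)/1.29361 + 307.4 = 67.3380, v = 859.0·(+0.06811)/1.29361 + 241.7 = 286.9245
M1: Pc = R·M1+t = (-0.51853, +0.15986, +1.26057); u = 438.0·(-0.51853)/1.26057 + 307.4 = 127.2323, v = 859.0·(+0.15986)/1.26057 + 241.7 = 350.6359
M2: Pc = R·M2+t = (-0.44559, -0.02231, +1.17519); u = 438.0·(-0.44559)/1.17519 + 307.4 = 141.3265, v = 859.0·(-0.02231)/1.17519 + 241.7 = 225.3954
M3: Pc = R·M3+t = (-0.63607, -0.11406, +1.20823); u = 438.0·(-0.63607)/1.20823 + 307.4 = 76.8140, v = 859.0·(-0.11406)/1.20823 + 241.7 = 160.6065

c0=(67.34, 286.92) c1=(127.23, 350.64) c2=(141.33, 225.40) c3=(76.81, 160.61)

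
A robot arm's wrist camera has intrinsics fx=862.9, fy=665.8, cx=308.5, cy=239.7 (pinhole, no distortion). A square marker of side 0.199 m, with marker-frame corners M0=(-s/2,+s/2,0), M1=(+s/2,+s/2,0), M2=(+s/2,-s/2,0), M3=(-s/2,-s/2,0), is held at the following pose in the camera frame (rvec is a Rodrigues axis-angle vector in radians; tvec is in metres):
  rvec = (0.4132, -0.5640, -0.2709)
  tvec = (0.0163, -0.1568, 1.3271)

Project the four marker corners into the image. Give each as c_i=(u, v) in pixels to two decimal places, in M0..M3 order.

c0=(275.19, 222.97) c1=(375.87, 190.64) c2=(362.93, 99.20) c3=(254.04, 127.11)

Intrinsics K: fx=862.9, fy=665.8, cx=308.5, cy=239.7
Marker side s = 0.199 m; corners in marker frame (Z=0):
  M0 = (-0.0995, +0.0995, 0)
  M1 = (+0.0995, +0.0995, 0)
  M2 = (+0.0995, -0.0995, 0)
  M3 = (-0.0995, -0.0995, 0)
rvec = (0.4132, -0.5640, -0.2709), |rvec| = θ = 0.74981 rad = 42.961°
Rodrigues: sinθ=0.68150, 1−cosθ=0.26818; R = I + sinθ·[k]× + (1−cosθ)·[k]×²:
    [+0.81326 +0.13506 -0.56601]
    [-0.35738 +0.88355 -0.30267]
    [+0.45922 +0.44844 +0.76682]
t = (0.0163, -0.1568, 1.3271) m
M0: Pc = R·M0+t = (-0.05118, -0.03333, +1.32603); u = 862.9·(-0.05118)/1.32603 + 308.5 = 275.1943, v = 665.8·(-0.03333)/1.32603 + 239.7 = 222.9666
M1: Pc = R·M1+t = (+0.11066, -0.10445, +1.41741); u = 862.9·(+0.11066)/1.41741 + 308.5 = 375.8666, v = 665.8·(-0.10445)/1.41741 + 239.7 = 190.6385
M2: Pc = R·M2+t = (+0.08378, -0.28027, +1.32817); u = 862.9·(+0.08378)/1.32817 + 308.5 = 362.9318, v = 665.8·(-0.28027)/1.32817 + 239.7 = 99.2018
M3: Pc = R·M3+t = (-0.07806, -0.20915, +1.23679); u = 862.9·(-0.07806)/1.23679 + 308.5 = 254.0398, v = 665.8·(-0.20915)/1.23679 + 239.7 = 127.1063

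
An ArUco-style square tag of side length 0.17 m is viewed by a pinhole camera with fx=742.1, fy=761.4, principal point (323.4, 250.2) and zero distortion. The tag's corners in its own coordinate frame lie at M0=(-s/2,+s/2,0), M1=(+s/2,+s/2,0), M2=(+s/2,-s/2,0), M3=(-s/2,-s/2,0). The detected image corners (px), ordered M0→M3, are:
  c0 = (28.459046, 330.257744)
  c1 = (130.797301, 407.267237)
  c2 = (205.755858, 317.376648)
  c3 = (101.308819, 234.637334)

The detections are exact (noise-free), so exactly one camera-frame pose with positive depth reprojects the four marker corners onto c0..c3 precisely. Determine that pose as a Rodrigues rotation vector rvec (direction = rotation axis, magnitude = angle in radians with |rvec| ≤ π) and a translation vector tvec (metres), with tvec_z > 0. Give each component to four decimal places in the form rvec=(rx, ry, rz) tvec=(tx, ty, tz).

rvec=(0.2822, -0.0717, 0.6986) tvec=(-0.2753, 0.0955, 0.9877)

Intrinsics K: fx=742.1, fy=761.4, cx=323.4, cy=250.2
Marker side s = 0.17 m; corners in marker frame (Z=0):
  M0 = (-0.0850, +0.0850, 0)
  M1 = (+0.0850, +0.0850, 0)
  M2 = (+0.0850, -0.0850, 0)
  M3 = (-0.0850, -0.0850, 0)
Detected image corners:
  c0 = (28.459046, 330.257744) px
  c1 = (130.797301, 407.267237) px
  c2 = (205.755858, 317.376648) px
  c3 = (101.308819, 234.637334) px
Planar DLT: solve 8×8 A·h = b for H (H[2,2]=1):
  H  [+626.83455 -407.41437 +116.54937]
  H  [+521.40840 +621.16291 +323.85774]
  H  [+0.16097 +0.23504 +1.00000]
B = K⁻¹H; ‖b₁‖=1.012476, ‖b₂‖=1.012476; λ = 2/(‖b₁‖+‖b₂‖) = 0.987678, sign → tz>0 ⇒ λ=+0.987678
r₁ = λ·B[:,0] = (+0.76498,+0.62412,+0.15899); r₂ = λ·B[:,1] = (-0.64340,+0.72948,+0.23214)
r₃ = r₁×r₂ = (+0.02890,-0.27988,+0.95960); SVD([r₁ r₂ r₃]) → R = UVᵀ:
  R  [+0.76498 -0.64340 +0.02890]
  R  [+0.62412 +0.72948 -0.27988]
  R  [+0.15899 +0.23214 +0.95960]
t = (-0.27530, +0.09555, +0.98768) m
tr R = 2.454063; θ = arccos((tr R − 1)/2) = 0.756808 rad = 43.362°
axis k = ((R−Rᵀ)₃₂, (R−Rᵀ)₁₃, (R−Rᵀ)₂₁) / (2 sinθ) = (+0.372866, -0.094732, +0.923037)
rvec = θ·k = (+0.282188, -0.071694, +0.698561)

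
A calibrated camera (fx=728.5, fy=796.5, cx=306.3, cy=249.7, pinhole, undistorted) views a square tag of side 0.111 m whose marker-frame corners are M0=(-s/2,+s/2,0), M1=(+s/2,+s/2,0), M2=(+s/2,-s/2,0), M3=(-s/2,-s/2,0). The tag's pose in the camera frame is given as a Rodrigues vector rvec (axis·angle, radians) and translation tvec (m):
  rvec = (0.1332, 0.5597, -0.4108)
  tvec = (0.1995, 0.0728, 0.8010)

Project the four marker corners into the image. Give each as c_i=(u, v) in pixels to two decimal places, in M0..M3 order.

c0=(463.76, 385.98) c1=(556.57, 357.43) c2=(513.64, 253.11) c3=(423.78, 289.25)

Intrinsics K: fx=728.5, fy=796.5, cx=306.3, cy=249.7
Marker side s = 0.111 m; corners in marker frame (Z=0):
  M0 = (-0.0555, +0.0555, 0)
  M1 = (+0.0555, +0.0555, 0)
  M2 = (+0.0555, -0.0555, 0)
  M3 = (-0.0555, -0.0555, 0)
rvec = (0.1332, 0.5597, -0.4108), |rvec| = θ = 0.70694 rad = 40.505°
Rodrigues: sinθ=0.64951, 1−cosθ=0.23965; R = I + sinθ·[k]× + (1−cosθ)·[k]×²:
    [+0.76886 +0.41318 +0.48799]
    [-0.34168 +0.91057 -0.23263]
    [-0.54047 +0.01213 +0.84128]
t = (0.1995, 0.0728, 0.8010) m
M0: Pc = R·M0+t = (+0.17976, +0.14230, +0.83167); u = 728.5·(+0.17976)/0.83167 + 306.3 = 463.7602, v = 796.5·(+0.14230)/0.83167 + 249.7 = 385.9823
M1: Pc = R·M1+t = (+0.26510, +0.10437, +0.77168); u = 728.5·(+0.26510)/0.77168 + 306.3 = 556.5701, v = 796.5·(+0.10437)/0.77168 + 249.7 = 357.4309
M2: Pc = R·M2+t = (+0.21924, +0.00330, +0.77033); u = 728.5·(+0.21924)/0.77033 + 306.3 = 513.6352, v = 796.5·(+0.00330)/0.77033 + 249.7 = 253.1123
M3: Pc = R·M3+t = (+0.13390, +0.04123, +0.83032); u = 728.5·(+0.13390)/0.83032 + 306.3 = 423.7770, v = 796.5·(+0.04123)/0.83032 + 249.7 = 289.2472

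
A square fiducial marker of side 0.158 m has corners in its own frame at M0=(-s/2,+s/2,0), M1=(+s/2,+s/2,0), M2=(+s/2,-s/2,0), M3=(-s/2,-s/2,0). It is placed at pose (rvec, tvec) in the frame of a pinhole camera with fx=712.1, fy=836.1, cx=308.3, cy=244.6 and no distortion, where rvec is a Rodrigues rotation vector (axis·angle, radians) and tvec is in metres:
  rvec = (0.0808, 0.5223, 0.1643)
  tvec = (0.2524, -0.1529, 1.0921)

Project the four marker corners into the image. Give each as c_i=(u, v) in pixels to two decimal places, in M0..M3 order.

Intrinsics K: fx=712.1, fy=836.1, cx=308.3, cy=244.6
Marker side s = 0.158 m; corners in marker frame (Z=0):
  M0 = (-0.0790, +0.0790, 0)
  M1 = (+0.0790, +0.0790, 0)
  M2 = (+0.0790, -0.0790, 0)
  M3 = (-0.0790, -0.0790, 0)
rvec = (0.0808, 0.5223, 0.1643), |rvec| = θ = 0.55346 rad = 31.711°
Rodrigues: sinθ=0.52564, 1−cosθ=0.14929; R = I + sinθ·[k]× + (1−cosθ)·[k]×²:
    [+0.85389 -0.13547 +0.50251]
    [+0.17661 +0.98366 -0.03491]
    [-0.48957 +0.11856 +0.86387]
t = (0.2524, -0.1529, 1.0921) m
M0: Pc = R·M0+t = (+0.17424, -0.08914, +1.14014); u = 712.1·(+0.17424)/1.14014 + 308.3 = 417.1255, v = 836.1·(-0.08914)/1.14014 + 244.6 = 179.2290
M1: Pc = R·M1+t = (+0.30916, -0.06124, +1.06279); u = 712.1·(+0.30916)/1.06279 + 308.3 = 515.4429, v = 836.1·(-0.06124)/1.06279 + 244.6 = 196.4233
M2: Pc = R·M2+t = (+0.33056, -0.21666, +1.04406); u = 712.1·(+0.33056)/1.04406 + 308.3 = 533.7584, v = 836.1·(-0.21666)/1.04406 + 244.6 = 71.0970
M3: Pc = R·M3+t = (+0.19564, -0.24456, +1.12141); u = 712.1·(+0.19564)/1.12141 + 308.3 = 432.5353, v = 836.1·(-0.24456)/1.12141 + 244.6 = 62.2602

c0=(417.13, 179.23) c1=(515.44, 196.42) c2=(533.76, 71.10) c3=(432.54, 62.26)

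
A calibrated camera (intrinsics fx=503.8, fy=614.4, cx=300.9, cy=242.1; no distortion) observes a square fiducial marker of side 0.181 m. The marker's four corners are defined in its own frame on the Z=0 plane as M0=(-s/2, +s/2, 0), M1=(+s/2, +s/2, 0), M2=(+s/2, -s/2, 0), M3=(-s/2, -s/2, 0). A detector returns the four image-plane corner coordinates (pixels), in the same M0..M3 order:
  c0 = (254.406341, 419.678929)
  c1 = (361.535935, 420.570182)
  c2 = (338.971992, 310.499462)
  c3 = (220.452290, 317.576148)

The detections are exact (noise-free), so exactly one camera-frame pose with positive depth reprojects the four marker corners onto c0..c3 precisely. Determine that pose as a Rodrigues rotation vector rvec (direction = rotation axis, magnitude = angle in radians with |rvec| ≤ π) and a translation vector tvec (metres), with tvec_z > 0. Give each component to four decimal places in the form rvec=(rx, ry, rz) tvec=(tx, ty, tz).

rvec=(0.5649, 0.2765, -0.1684) tvec=(-0.0125, 0.1599, 0.7662)

Intrinsics K: fx=503.8, fy=614.4, cx=300.9, cy=242.1
Marker side s = 0.181 m; corners in marker frame (Z=0):
  M0 = (-0.0905, +0.0905, 0)
  M1 = (+0.0905, +0.0905, 0)
  M2 = (+0.0905, -0.0905, 0)
  M3 = (-0.0905, -0.0905, 0)
Detected image corners:
  c0 = (254.406341, 419.678929) px
  c1 = (361.535935, 420.570182) px
  c2 = (338.971992, 310.499462) px
  c3 = (220.452290, 317.576148) px
Planar DLT: solve 8×8 A·h = b for H (H[2,2]=1):
  H  [+505.16468 +350.27727 +292.66089]
  H  [-161.07262 +826.46003 +370.28995]
  H  [-0.39581 +0.65690 +1.00000]
B = K⁻¹H; ‖b₁‖=1.305120, ‖b₂‖=1.305120; λ = 2/(‖b₁‖+‖b₂‖) = 0.766213, sign → tz>0 ⇒ λ=+0.766213
r₁ = λ·B[:,0] = (+0.94942,-0.08137,-0.30327); r₂ = λ·B[:,1] = (+0.23211,+0.83234,+0.50332)
r₃ = r₁×r₂ = (+0.21147,-0.54826,+0.80913); SVD([r₁ r₂ r₃]) → R = UVᵀ:
  R  [+0.94942 +0.23211 +0.21147]
  R  [-0.08137 +0.83234 -0.54826]
  R  [-0.30327 +0.50332 +0.80913]
t = (-0.01253, +0.15986, +0.76621) m
tr R = 2.590894; θ = arccos((tr R − 1)/2) = 0.651051 rad = 37.302°
axis k = ((R−Rᵀ)₃₂, (R−Rᵀ)₁₃, (R−Rᵀ)₂₁) / (2 sinθ) = (+0.867607, +0.424693, -0.258637)
rvec = θ·k = (+0.564857, +0.276497, -0.168386)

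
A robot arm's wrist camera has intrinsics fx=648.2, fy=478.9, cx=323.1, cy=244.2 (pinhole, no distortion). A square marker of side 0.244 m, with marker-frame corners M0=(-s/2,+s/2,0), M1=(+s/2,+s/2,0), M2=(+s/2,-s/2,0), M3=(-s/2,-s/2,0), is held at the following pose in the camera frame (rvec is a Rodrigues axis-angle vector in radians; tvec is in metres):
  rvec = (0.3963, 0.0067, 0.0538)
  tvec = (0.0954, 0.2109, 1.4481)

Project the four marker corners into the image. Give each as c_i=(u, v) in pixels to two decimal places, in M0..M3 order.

c0=(308.94, 345.68) c1=(414.54, 349.81) c2=(426.45, 280.11) c3=(313.75, 275.65)

Intrinsics K: fx=648.2, fy=478.9, cx=323.1, cy=244.2
Marker side s = 0.244 m; corners in marker frame (Z=0):
  M0 = (-0.1220, +0.1220, 0)
  M1 = (+0.1220, +0.1220, 0)
  M2 = (+0.1220, -0.1220, 0)
  M3 = (-0.1220, -0.1220, 0)
rvec = (0.3963, 0.0067, 0.0538), |rvec| = θ = 0.39999 rad = 22.918°
Rodrigues: sinθ=0.38941, 1−cosθ=0.07894; R = I + sinθ·[k]× + (1−cosθ)·[k]×²:
    [+0.99855 -0.05107 +0.01704]
    [+0.05369 +0.92109 -0.38564]
    [+0.00400 +0.38599 +0.92249]
t = (0.0954, 0.2109, 1.4481) m
M0: Pc = R·M0+t = (-0.03265, +0.31672, +1.49470); u = 648.2·(-0.03265)/1.49470 + 323.1 = 308.9395, v = 478.9·(+0.31672)/1.49470 + 244.2 = 345.6773
M1: Pc = R·M1+t = (+0.21099, +0.32982, +1.49568); u = 648.2·(+0.21099)/1.49568 + 323.1 = 414.5405, v = 478.9·(+0.32982)/1.49568 + 244.2 = 349.8055
M2: Pc = R·M2+t = (+0.22345, +0.10508, +1.40150); u = 648.2·(+0.22345)/1.40150 + 323.1 = 426.4484, v = 478.9·(+0.10508)/1.40150 + 244.2 = 280.1055
M3: Pc = R·M3+t = (-0.02019, +0.09198, +1.40052); u = 648.2·(-0.02019)/1.40052 + 323.1 = 313.7542, v = 478.9·(+0.09198)/1.40052 + 244.2 = 275.6512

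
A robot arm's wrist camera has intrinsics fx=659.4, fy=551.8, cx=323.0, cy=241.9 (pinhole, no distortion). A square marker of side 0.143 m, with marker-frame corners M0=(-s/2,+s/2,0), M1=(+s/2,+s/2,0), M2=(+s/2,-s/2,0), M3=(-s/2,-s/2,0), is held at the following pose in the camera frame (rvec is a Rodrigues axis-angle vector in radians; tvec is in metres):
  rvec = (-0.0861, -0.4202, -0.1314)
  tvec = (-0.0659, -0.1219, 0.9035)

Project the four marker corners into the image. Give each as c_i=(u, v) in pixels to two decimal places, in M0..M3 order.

c0=(231.88, 214.34) c1=(329.49, 206.81) c2=(314.86, 123.91) c3=(217.16, 125.82)

Intrinsics K: fx=659.4, fy=551.8, cx=323.0, cy=241.9
Marker side s = 0.143 m; corners in marker frame (Z=0):
  M0 = (-0.0715, +0.0715, 0)
  M1 = (+0.0715, +0.0715, 0)
  M2 = (+0.0715, -0.0715, 0)
  M3 = (-0.0715, -0.0715, 0)
rvec = (-0.0861, -0.4202, -0.1314), |rvec| = θ = 0.44861 rad = 25.703°
Rodrigues: sinθ=0.43371, 1−cosθ=0.09895; R = I + sinθ·[k]× + (1−cosθ)·[k]×²:
    [+0.90470 +0.14483 -0.40068]
    [-0.10925 +0.98787 +0.11039]
    [+0.41181 -0.05609 +0.90954]
t = (-0.0659, -0.1219, 0.9035) m
M0: Pc = R·M0+t = (-0.12023, -0.04346, +0.87004); u = 659.4·(-0.12023)/0.87004 + 323.0 = 231.8780, v = 551.8·(-0.04346)/0.87004 + 241.9 = 214.3391
M1: Pc = R·M1+t = (+0.00914, -0.05908, +0.92893); u = 659.4·(+0.00914)/0.92893 + 323.0 = 329.4886, v = 551.8·(-0.05908)/0.92893 + 241.9 = 206.8063
M2: Pc = R·M2+t = (-0.01157, -0.20034, +0.93696); u = 659.4·(-0.01157)/0.93696 + 323.0 = 314.8580, v = 551.8·(-0.20034)/0.93696 + 241.9 = 123.9118
M3: Pc = R·M3+t = (-0.14094, -0.18472, +0.87807); u = 659.4·(-0.14094)/0.87807 + 323.0 = 217.1579, v = 551.8·(-0.18472)/0.87807 + 241.9 = 125.8164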